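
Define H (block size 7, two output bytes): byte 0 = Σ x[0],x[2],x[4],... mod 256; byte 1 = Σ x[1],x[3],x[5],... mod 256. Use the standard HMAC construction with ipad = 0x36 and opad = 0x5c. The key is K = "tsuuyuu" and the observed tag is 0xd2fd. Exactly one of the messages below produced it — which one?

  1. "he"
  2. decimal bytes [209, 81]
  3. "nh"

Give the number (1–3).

1

Key "tsuuyuu" = 74 73 75 75 79 75 75 is exactly B = 7 bytes: K' = 74 73 75 75 79 75 75.
K' ⊕ ipad = 42 45 43 43 4f 43 43; K' ⊕ opad = 28 2f 29 29 25 29 29.
m1: inner = H(42 45 43 43 4f 43 43 68 65) = 7c 33; tag = H(28 2f 29 29 25 29 29 7c 33) = d2fd ← matches
m2: inner = H(42 45 43 43 4f 43 43 d1 51) = 68 9c; tag = H(28 2f 29 29 25 29 29 68 9c) = 3be9
m3: inner = H(42 45 43 43 4f 43 43 6e 68) = 7f 39; tag = H(28 2f 29 29 25 29 29 7f 39) = d800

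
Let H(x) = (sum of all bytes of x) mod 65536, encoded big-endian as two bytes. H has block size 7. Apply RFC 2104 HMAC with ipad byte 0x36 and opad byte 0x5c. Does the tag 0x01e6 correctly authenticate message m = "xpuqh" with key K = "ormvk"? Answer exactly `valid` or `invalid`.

valid

Key "ormvk" = 6f 72 6d 76 6b is 5 bytes ≤ B = 7; zero-pad to 7 bytes: K' = 6f 72 6d 76 6b 00 00.
K' ⊕ ipad = 59 44 5b 40 5d 36 36; K' ⊕ opad = 33 2e 31 2a 37 5c 5c.
Inner hash: sum = 89+68+91+64+93+54+54+120+112+117+113+104 = 1079 → 04 37.
Outer hash (recomputed tag): sum = 51+46+49+42+55+92+92+4+55 = 486 → 01 e6.
Recomputed tag = 01e6; claimed = 01e6 → match.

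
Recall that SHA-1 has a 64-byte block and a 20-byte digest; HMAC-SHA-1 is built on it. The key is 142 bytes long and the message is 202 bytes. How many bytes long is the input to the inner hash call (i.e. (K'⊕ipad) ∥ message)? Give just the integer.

266

Key is 142 > 64 bytes, so it is hashed to 20 bytes then zero-padded to 64: |K'| = 64.
Inner input = (K'⊕ipad) ∥ m → 64 + 202 = 266 bytes.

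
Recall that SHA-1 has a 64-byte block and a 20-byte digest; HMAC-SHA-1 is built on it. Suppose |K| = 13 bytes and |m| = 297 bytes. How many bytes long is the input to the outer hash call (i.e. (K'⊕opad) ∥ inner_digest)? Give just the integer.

Key is 13 ≤ 64 bytes, zero-padded: |K'| = 64.
Outer input = (K'⊕opad) ∥ H(inner) → 64 + 20 = 84 bytes.

84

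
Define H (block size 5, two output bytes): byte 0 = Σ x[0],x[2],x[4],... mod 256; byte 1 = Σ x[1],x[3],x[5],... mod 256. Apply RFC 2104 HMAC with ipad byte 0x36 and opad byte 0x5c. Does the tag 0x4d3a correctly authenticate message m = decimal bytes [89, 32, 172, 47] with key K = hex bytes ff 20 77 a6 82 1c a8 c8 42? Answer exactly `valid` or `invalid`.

invalid

Key hex bytes ff 20 77 a6 82 1c a8 c8 42 is 9 bytes > B = 5, so hash it first: H(key) = e2 aa, then zero-pad to 5 bytes: K' = e2 aa 00 00 00.
K' ⊕ ipad = d4 9c 36 36 36; K' ⊕ opad = be f6 5c 5c 5c.
Inner hash: even-index sum = 399 mod 256 = 143; odd-index sum = 471 mod 256 = 215 → 8f d7.
Outer hash (recomputed tag): even-index sum = 589 mod 256 = 77; odd-index sum = 481 mod 256 = 225 → 4d e1.
Recomputed tag = 4de1; claimed = 4d3a → mismatch.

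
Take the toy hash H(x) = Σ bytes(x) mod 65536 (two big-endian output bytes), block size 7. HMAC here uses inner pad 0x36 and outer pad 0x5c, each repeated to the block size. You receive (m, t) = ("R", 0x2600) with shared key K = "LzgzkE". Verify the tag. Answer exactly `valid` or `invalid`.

invalid

Key "LzgzkE" = 4c 7a 67 7a 6b 45 is 6 bytes ≤ B = 7; zero-pad to 7 bytes: K' = 4c 7a 67 7a 6b 45 00.
K' ⊕ ipad = 7a 4c 51 4c 5d 73 36; K' ⊕ opad = 10 26 3b 26 37 19 5c.
Inner hash: sum = 122+76+81+76+93+115+54+82 = 699 → 02 bb.
Outer hash (recomputed tag): sum = 16+38+59+38+55+25+92+2+187 = 512 → 02 00.
Recomputed tag = 0200; claimed = 2600 → mismatch.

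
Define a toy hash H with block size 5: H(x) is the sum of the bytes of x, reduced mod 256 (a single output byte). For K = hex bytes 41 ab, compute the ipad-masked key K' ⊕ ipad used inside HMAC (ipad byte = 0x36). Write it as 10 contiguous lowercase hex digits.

779d363636

Key hex bytes 41 ab is 2 bytes ≤ B = 5; zero-pad to 5 bytes: K' = 41 ab 00 00 00.
XOR each byte with 0x36: 41⊕36=77, ab⊕36=9d, 00⊕36=36, 00⊕36=36, 00⊕36=36.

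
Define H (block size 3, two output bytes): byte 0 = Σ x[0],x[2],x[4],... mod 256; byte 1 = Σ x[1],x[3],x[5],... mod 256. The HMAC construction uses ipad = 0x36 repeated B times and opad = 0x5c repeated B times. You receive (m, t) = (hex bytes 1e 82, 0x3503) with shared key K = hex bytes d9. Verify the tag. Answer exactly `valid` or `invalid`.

Key hex bytes d9 is 1 byte ≤ B = 3; zero-pad to 3 bytes: K' = d9 00 00.
K' ⊕ ipad = ef 36 36; K' ⊕ opad = 85 5c 5c.
Inner hash: even-index sum = 423 mod 256 = 167; odd-index sum = 84 mod 256 = 84 → a7 54.
Outer hash (recomputed tag): even-index sum = 309 mod 256 = 53; odd-index sum = 259 mod 256 = 3 → 35 03.
Recomputed tag = 3503; claimed = 3503 → match.

valid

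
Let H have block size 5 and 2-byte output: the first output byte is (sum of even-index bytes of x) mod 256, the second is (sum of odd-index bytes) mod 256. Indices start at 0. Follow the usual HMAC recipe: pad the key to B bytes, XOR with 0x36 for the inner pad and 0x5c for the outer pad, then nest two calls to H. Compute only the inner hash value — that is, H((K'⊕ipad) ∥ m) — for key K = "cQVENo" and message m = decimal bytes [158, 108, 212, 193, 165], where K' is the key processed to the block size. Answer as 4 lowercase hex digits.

ca80

Key "cQVENo" = 63 51 56 45 4e 6f is 6 bytes > B = 5, so hash it first: H(key) = 07 05, then zero-pad to 5 bytes: K' = 07 05 00 00 00.
K' ⊕ ipad = 31 33 36 36 36.
Inner input = 31 33 36 36 36 ∥ 9e 6c d4 c1 a5.
Inner hash: even-index sum = 458 mod 256 = 202; odd-index sum = 640 mod 256 = 128 → ca 80.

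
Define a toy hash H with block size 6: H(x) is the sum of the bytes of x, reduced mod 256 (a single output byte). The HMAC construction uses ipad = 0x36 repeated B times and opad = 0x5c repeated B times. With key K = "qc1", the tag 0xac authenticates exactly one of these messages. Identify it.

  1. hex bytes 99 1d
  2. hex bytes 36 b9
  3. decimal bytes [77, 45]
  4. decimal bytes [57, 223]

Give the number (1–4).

3

Key "qc1" = 71 63 31 is 3 bytes ≤ B = 6; zero-pad to 6 bytes: K' = 71 63 31 00 00 00.
K' ⊕ ipad = 47 55 07 36 36 36; K' ⊕ opad = 2d 3f 6d 5c 5c 5c.
m1: inner = H(47 55 07 36 36 36 99 1d) = fb; tag = H(2d 3f 6d 5c 5c 5c fb) = e8
m2: inner = H(47 55 07 36 36 36 36 b9) = 34; tag = H(2d 3f 6d 5c 5c 5c 34) = 21
m3: inner = H(47 55 07 36 36 36 4d 2d) = bf; tag = H(2d 3f 6d 5c 5c 5c bf) = ac ← matches
m4: inner = H(47 55 07 36 36 36 39 df) = 5d; tag = H(2d 3f 6d 5c 5c 5c 5d) = 4a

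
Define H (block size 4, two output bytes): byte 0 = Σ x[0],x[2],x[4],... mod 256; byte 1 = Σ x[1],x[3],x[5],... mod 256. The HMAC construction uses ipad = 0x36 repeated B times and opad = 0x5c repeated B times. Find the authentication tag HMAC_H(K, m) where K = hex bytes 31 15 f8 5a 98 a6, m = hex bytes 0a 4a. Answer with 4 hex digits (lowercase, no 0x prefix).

3048

Key hex bytes 31 15 f8 5a 98 a6 is 6 bytes > B = 4, so hash it first: H(key) = c1 15, then zero-pad to 4 bytes: K' = c1 15 00 00.
K' ⊕ ipad = f7 23 36 36.  K' ⊕ opad = 9d 49 5c 5c.
Inner input = (K'⊕ipad) ∥ m = f7 23 36 36 ∥ 0a 4a.
Inner hash: even-index sum = 311 mod 256 = 55; odd-index sum = 163 mod 256 = 163 → 37 a3.
Outer input = (K'⊕opad) ∥ inner = 9d 49 5c 5c ∥ 37 a3.
Outer hash (tag): even-index sum = 304 mod 256 = 48; odd-index sum = 328 mod 256 = 72 → 30 48.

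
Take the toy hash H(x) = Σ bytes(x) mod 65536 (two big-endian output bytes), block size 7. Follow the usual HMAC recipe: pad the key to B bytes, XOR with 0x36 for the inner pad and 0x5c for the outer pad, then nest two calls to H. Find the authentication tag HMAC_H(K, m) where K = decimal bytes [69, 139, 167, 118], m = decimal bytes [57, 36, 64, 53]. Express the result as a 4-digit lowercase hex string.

03a1

Key decimal bytes [69, 139, 167, 118] = 45 8b a7 76 is 4 bytes ≤ B = 7; zero-pad to 7 bytes: K' = 45 8b a7 76 00 00 00.
K' ⊕ ipad = 73 bd 91 40 36 36 36.  K' ⊕ opad = 19 d7 fb 2a 5c 5c 5c.
Inner input = (K'⊕ipad) ∥ m = 73 bd 91 40 36 36 36 ∥ 39 24 40 35.
Inner hash: sum = 115+189+145+64+54+54+54+57+36+64+53 = 885 → 03 75.
Outer input = (K'⊕opad) ∥ inner = 19 d7 fb 2a 5c 5c 5c ∥ 03 75.
Outer hash (tag): sum = 25+215+251+42+92+92+92+3+117 = 929 → 03 a1.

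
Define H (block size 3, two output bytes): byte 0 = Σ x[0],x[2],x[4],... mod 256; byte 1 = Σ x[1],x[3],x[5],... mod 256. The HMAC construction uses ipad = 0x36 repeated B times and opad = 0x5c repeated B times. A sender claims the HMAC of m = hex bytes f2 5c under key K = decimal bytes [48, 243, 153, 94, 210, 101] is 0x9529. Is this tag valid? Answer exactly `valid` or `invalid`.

valid

Key decimal bytes [48, 243, 153, 94, 210, 101] = 30 f3 99 5e d2 65 is 6 bytes > B = 3, so hash it first: H(key) = 9b b6, then zero-pad to 3 bytes: K' = 9b b6 00.
K' ⊕ ipad = ad 80 36; K' ⊕ opad = c7 ea 5c.
Inner hash: even-index sum = 319 mod 256 = 63; odd-index sum = 370 mod 256 = 114 → 3f 72.
Outer hash (recomputed tag): even-index sum = 405 mod 256 = 149; odd-index sum = 297 mod 256 = 41 → 95 29.
Recomputed tag = 9529; claimed = 9529 → match.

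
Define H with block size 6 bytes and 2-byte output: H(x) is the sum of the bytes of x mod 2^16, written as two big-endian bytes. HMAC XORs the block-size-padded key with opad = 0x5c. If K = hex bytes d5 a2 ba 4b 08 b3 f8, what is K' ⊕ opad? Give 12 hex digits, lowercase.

58735c5c5c5c

Key hex bytes d5 a2 ba 4b 08 b3 f8 is 7 bytes > B = 6, so hash it first: H(key) = 04 2f, then zero-pad to 6 bytes: K' = 04 2f 00 00 00 00.
XOR each byte with 0x5c: 04⊕5c=58, 2f⊕5c=73, 00⊕5c=5c, 00⊕5c=5c, 00⊕5c=5c, 00⊕5c=5c.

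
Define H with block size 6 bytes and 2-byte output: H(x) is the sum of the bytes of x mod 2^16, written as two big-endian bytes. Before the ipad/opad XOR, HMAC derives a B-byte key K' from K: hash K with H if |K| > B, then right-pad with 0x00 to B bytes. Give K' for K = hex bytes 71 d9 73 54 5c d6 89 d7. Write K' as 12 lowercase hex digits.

04a300000000

|K| = 8 > B = 6, so first hash the key.
H(K): sum = 113+217+115+84+92+214+137+215 = 1187 → 04 a3.
Zero-pad H(K) = 04 a3 to 6 bytes: K' = 04 a3 00 00 00 00.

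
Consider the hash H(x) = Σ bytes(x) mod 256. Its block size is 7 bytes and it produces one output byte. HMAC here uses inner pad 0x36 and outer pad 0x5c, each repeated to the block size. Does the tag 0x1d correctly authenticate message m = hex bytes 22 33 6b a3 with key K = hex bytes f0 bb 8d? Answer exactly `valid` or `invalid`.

Key hex bytes f0 bb 8d is 3 bytes ≤ B = 7; zero-pad to 7 bytes: K' = f0 bb 8d 00 00 00 00.
K' ⊕ ipad = c6 8d bb 36 36 36 36; K' ⊕ opad = ac e7 d1 5c 5c 5c 5c.
Inner hash: sum = 198+141+187+54+54+54+54+34+51+107+163 = 1097; mod 256 = 73 → 49.
Outer hash (recomputed tag): sum = 172+231+209+92+92+92+92+73 = 1053; mod 256 = 29 → 1d.
Recomputed tag = 1d; claimed = 1d → match.

valid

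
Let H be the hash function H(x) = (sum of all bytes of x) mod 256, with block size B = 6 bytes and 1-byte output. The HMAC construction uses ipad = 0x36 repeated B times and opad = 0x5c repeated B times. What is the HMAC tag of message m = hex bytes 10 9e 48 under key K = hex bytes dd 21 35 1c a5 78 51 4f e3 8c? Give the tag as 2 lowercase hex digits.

Key hex bytes dd 21 35 1c a5 78 51 4f e3 8c is 10 bytes > B = 6, so hash it first: H(key) = 7b, then zero-pad to 6 bytes: K' = 7b 00 00 00 00 00.
K' ⊕ ipad = 4d 36 36 36 36 36.  K' ⊕ opad = 27 5c 5c 5c 5c 5c.
Inner input = (K'⊕ipad) ∥ m = 4d 36 36 36 36 36 ∥ 10 9e 48.
Inner hash: sum = 77+54+54+54+54+54+16+158+72 = 593; mod 256 = 81 → 51.
Outer input = (K'⊕opad) ∥ inner = 27 5c 5c 5c 5c 5c ∥ 51.
Outer hash (tag): sum = 39+92+92+92+92+92+81 = 580; mod 256 = 68 → 44.

44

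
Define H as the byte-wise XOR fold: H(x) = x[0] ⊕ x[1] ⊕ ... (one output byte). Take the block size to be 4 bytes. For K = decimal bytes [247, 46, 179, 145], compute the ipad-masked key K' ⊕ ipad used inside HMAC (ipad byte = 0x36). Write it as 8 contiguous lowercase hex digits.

c11885a7

Key decimal bytes [247, 46, 179, 145] = f7 2e b3 91 is exactly B = 4 bytes: K' = f7 2e b3 91.
XOR each byte with 0x36: f7⊕36=c1, 2e⊕36=18, b3⊕36=85, 91⊕36=a7.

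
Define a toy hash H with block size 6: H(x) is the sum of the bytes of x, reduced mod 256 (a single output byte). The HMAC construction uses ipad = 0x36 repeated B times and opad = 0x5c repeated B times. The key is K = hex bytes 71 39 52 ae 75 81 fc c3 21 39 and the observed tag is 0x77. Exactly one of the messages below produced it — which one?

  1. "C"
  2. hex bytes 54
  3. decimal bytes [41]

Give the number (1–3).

Key hex bytes 71 39 52 ae 75 81 fc c3 21 39 is 10 bytes > B = 6, so hash it first: H(key) = b9, then zero-pad to 6 bytes: K' = b9 00 00 00 00 00.
K' ⊕ ipad = 8f 36 36 36 36 36; K' ⊕ opad = e5 5c 5c 5c 5c 5c.
m1: inner = H(8f 36 36 36 36 36 43) = e0; tag = H(e5 5c 5c 5c 5c 5c e0) = 91
m2: inner = H(8f 36 36 36 36 36 54) = f1; tag = H(e5 5c 5c 5c 5c 5c f1) = a2
m3: inner = H(8f 36 36 36 36 36 29) = c6; tag = H(e5 5c 5c 5c 5c 5c c6) = 77 ← matches

3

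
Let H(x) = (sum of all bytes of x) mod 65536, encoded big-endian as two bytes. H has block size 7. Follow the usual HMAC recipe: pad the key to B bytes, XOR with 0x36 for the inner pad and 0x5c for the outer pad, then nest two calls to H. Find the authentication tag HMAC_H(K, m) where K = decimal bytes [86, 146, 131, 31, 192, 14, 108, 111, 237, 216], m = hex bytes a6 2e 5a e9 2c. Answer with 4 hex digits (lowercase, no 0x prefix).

031d

Key decimal bytes [86, 146, 131, 31, 192, 14, 108, 111, 237, 216] = 56 92 83 1f c0 0e 6c 6f ed d8 is 10 bytes > B = 7, so hash it first: H(key) = 04 f8, then zero-pad to 7 bytes: K' = 04 f8 00 00 00 00 00.
K' ⊕ ipad = 32 ce 36 36 36 36 36.  K' ⊕ opad = 58 a4 5c 5c 5c 5c 5c.
Inner input = (K'⊕ipad) ∥ m = 32 ce 36 36 36 36 36 ∥ a6 2e 5a e9 2c.
Inner hash: sum = 50+206+54+54+54+54+54+166+46+90+233+44 = 1105 → 04 51.
Outer input = (K'⊕opad) ∥ inner = 58 a4 5c 5c 5c 5c 5c ∥ 04 51.
Outer hash (tag): sum = 88+164+92+92+92+92+92+4+81 = 797 → 03 1d.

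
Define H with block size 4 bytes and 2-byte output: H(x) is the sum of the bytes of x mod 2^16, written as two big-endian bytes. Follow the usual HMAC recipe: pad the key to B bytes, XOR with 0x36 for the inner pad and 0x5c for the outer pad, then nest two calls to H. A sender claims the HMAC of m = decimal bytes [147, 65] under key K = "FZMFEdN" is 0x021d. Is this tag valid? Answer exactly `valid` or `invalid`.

valid

Key "FZMFEdN" = 46 5a 4d 46 45 64 4e is 7 bytes > B = 4, so hash it first: H(key) = 02 2a, then zero-pad to 4 bytes: K' = 02 2a 00 00.
K' ⊕ ipad = 34 1c 36 36; K' ⊕ opad = 5e 76 5c 5c.
Inner hash: sum = 52+28+54+54+147+65 = 400 → 01 90.
Outer hash (recomputed tag): sum = 94+118+92+92+1+144 = 541 → 02 1d.
Recomputed tag = 021d; claimed = 021d → match.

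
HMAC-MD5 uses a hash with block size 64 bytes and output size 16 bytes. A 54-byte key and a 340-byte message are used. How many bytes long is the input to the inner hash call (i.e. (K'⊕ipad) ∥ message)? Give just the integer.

404

Key is 54 ≤ 64 bytes, zero-padded: |K'| = 64.
Inner input = (K'⊕ipad) ∥ m → 64 + 340 = 404 bytes.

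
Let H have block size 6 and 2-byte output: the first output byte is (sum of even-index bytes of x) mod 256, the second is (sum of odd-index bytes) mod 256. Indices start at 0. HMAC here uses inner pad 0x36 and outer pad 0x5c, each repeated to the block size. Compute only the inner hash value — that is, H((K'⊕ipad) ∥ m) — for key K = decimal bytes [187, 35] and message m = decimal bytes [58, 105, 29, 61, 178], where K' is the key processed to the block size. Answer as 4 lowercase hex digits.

0227

Key decimal bytes [187, 35] = bb 23 is 2 bytes ≤ B = 6; zero-pad to 6 bytes: K' = bb 23 00 00 00 00.
K' ⊕ ipad = 8d 15 36 36 36 36.
Inner input = 8d 15 36 36 36 36 ∥ 3a 69 1d 3d b2.
Inner hash: even-index sum = 514 mod 256 = 2; odd-index sum = 295 mod 256 = 39 → 02 27.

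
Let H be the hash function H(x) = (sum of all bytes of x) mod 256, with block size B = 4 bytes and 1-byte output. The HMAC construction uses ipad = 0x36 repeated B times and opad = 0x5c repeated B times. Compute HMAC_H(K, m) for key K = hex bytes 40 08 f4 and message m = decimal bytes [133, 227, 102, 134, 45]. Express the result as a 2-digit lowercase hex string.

Key hex bytes 40 08 f4 is 3 bytes ≤ B = 4; zero-pad to 4 bytes: K' = 40 08 f4 00.
K' ⊕ ipad = 76 3e c2 36.  K' ⊕ opad = 1c 54 a8 5c.
Inner input = (K'⊕ipad) ∥ m = 76 3e c2 36 ∥ 85 e3 66 86 2d.
Inner hash: sum = 118+62+194+54+133+227+102+134+45 = 1069; mod 256 = 45 → 2d.
Outer input = (K'⊕opad) ∥ inner = 1c 54 a8 5c ∥ 2d.
Outer hash (tag): sum = 28+84+168+92+45 = 417; mod 256 = 161 → a1.

a1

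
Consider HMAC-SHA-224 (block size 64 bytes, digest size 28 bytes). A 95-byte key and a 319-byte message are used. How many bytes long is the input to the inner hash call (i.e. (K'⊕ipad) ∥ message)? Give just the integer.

383

Key is 95 > 64 bytes, so it is hashed to 28 bytes then zero-padded to 64: |K'| = 64.
Inner input = (K'⊕ipad) ∥ m → 64 + 319 = 383 bytes.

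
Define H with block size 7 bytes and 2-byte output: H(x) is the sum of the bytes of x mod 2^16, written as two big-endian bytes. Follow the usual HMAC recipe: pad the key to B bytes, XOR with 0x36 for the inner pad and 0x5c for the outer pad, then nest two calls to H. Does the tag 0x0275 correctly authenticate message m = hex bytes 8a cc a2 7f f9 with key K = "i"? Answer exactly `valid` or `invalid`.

Key "i" = 69 is 1 byte ≤ B = 7; zero-pad to 7 bytes: K' = 69 00 00 00 00 00 00.
K' ⊕ ipad = 5f 36 36 36 36 36 36; K' ⊕ opad = 35 5c 5c 5c 5c 5c 5c.
Inner hash: sum = 95+54+54+54+54+54+54+138+204+162+127+249 = 1299 → 05 13.
Outer hash (recomputed tag): sum = 53+92+92+92+92+92+92+5+19 = 629 → 02 75.
Recomputed tag = 0275; claimed = 0275 → match.

valid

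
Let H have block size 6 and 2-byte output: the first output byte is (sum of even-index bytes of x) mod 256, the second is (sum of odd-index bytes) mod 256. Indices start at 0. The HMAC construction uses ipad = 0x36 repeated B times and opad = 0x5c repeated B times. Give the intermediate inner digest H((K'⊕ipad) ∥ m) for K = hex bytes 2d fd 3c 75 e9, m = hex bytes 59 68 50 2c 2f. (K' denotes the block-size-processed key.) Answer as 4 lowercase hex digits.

Key hex bytes 2d fd 3c 75 e9 is 5 bytes ≤ B = 6; zero-pad to 6 bytes: K' = 2d fd 3c 75 e9 00.
K' ⊕ ipad = 1b cb 0a 43 df 36.
Inner input = 1b cb 0a 43 df 36 ∥ 59 68 50 2c 2f.
Inner hash: even-index sum = 476 mod 256 = 220; odd-index sum = 472 mod 256 = 216 → dc d8.

dcd8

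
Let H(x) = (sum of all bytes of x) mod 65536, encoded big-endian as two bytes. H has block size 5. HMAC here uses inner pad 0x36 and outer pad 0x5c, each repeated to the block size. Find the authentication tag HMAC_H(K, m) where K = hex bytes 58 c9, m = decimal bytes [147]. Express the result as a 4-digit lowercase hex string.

0251

Key hex bytes 58 c9 is 2 bytes ≤ B = 5; zero-pad to 5 bytes: K' = 58 c9 00 00 00.
K' ⊕ ipad = 6e ff 36 36 36.  K' ⊕ opad = 04 95 5c 5c 5c.
Inner input = (K'⊕ipad) ∥ m = 6e ff 36 36 36 ∥ 93.
Inner hash: sum = 110+255+54+54+54+147 = 674 → 02 a2.
Outer input = (K'⊕opad) ∥ inner = 04 95 5c 5c 5c ∥ 02 a2.
Outer hash (tag): sum = 4+149+92+92+92+2+162 = 593 → 02 51.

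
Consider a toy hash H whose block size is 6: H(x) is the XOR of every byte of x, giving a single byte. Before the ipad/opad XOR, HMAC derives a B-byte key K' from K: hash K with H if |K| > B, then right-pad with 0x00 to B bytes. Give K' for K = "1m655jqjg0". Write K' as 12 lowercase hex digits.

4c0000000000

|K| = 10 > B = 6, so first hash the key.
H(K): XOR 31⊕6d⊕36⊕35⊕35⊕6a⊕71⊕6a⊕67⊕30 = 4c.
Zero-pad H(K) = 4c to 6 bytes: K' = 4c 00 00 00 00 00.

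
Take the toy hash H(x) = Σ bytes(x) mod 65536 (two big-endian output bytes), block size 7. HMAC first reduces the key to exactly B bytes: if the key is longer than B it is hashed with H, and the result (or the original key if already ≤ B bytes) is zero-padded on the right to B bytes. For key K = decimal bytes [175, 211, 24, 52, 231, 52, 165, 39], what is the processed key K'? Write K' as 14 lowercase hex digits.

03b50000000000

|K| = 8 > B = 7, so first hash the key.
H(K): sum = 175+211+24+52+231+52+165+39 = 949 → 03 b5.
Zero-pad H(K) = 03 b5 to 7 bytes: K' = 03 b5 00 00 00 00 00.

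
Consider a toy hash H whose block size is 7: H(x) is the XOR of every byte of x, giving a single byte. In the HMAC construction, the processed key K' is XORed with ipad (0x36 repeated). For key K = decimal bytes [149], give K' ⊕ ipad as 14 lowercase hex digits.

Key decimal bytes [149] = 95 is 1 byte ≤ B = 7; zero-pad to 7 bytes: K' = 95 00 00 00 00 00 00.
XOR each byte with 0x36: 95⊕36=a3, 00⊕36=36, 00⊕36=36, 00⊕36=36, 00⊕36=36, 00⊕36=36, 00⊕36=36.

a3363636363636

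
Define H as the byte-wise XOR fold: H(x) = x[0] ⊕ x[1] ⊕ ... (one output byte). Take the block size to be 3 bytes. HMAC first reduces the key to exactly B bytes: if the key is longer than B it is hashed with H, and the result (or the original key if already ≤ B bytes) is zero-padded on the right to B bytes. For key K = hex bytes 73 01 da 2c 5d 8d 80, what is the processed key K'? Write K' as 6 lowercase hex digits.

d40000

|K| = 7 > B = 3, so first hash the key.
H(K): XOR 73⊕01⊕da⊕2c⊕5d⊕8d⊕80 = d4.
Zero-pad H(K) = d4 to 3 bytes: K' = d4 00 00.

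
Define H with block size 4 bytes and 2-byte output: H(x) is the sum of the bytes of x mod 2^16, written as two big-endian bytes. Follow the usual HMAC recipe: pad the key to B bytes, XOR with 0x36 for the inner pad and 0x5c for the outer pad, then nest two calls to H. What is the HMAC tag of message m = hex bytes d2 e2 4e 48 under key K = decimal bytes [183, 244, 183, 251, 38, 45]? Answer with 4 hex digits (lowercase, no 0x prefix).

0277

Key decimal bytes [183, 244, 183, 251, 38, 45] = b7 f4 b7 fb 26 2d is 6 bytes > B = 4, so hash it first: H(key) = 03 b0, then zero-pad to 4 bytes: K' = 03 b0 00 00.
K' ⊕ ipad = 35 86 36 36.  K' ⊕ opad = 5f ec 5c 5c.
Inner input = (K'⊕ipad) ∥ m = 35 86 36 36 ∥ d2 e2 4e 48.
Inner hash: sum = 53+134+54+54+210+226+78+72 = 881 → 03 71.
Outer input = (K'⊕opad) ∥ inner = 5f ec 5c 5c ∥ 03 71.
Outer hash (tag): sum = 95+236+92+92+3+113 = 631 → 02 77.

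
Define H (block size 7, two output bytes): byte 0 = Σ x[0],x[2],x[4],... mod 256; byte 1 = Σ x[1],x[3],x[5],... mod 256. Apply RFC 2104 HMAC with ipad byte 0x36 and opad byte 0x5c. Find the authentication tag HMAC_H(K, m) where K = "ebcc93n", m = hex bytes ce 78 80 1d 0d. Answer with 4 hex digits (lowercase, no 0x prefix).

1890

Key "ebcc93n" = 65 62 63 63 39 33 6e is exactly B = 7 bytes: K' = 65 62 63 63 39 33 6e.
K' ⊕ ipad = 53 54 55 55 0f 05 58.  K' ⊕ opad = 39 3e 3f 3f 65 6f 32.
Inner input = (K'⊕ipad) ∥ m = 53 54 55 55 0f 05 58 ∥ ce 78 80 1d 0d.
Inner hash: even-index sum = 420 mod 256 = 164; odd-index sum = 521 mod 256 = 9 → a4 09.
Outer input = (K'⊕opad) ∥ inner = 39 3e 3f 3f 65 6f 32 ∥ a4 09.
Outer hash (tag): even-index sum = 280 mod 256 = 24; odd-index sum = 400 mod 256 = 144 → 18 90.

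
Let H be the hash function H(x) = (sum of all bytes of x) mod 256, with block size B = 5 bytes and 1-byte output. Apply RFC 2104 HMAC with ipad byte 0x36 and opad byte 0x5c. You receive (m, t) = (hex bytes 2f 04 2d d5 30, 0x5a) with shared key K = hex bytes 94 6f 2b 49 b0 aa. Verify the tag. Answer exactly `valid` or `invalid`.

invalid

Key hex bytes 94 6f 2b 49 b0 aa is 6 bytes > B = 5, so hash it first: H(key) = d1, then zero-pad to 5 bytes: K' = d1 00 00 00 00.
K' ⊕ ipad = e7 36 36 36 36; K' ⊕ opad = 8d 5c 5c 5c 5c.
Inner hash: sum = 231+54+54+54+54+47+4+45+213+48 = 804; mod 256 = 36 → 24.
Outer hash (recomputed tag): sum = 141+92+92+92+92+36 = 545; mod 256 = 33 → 21.
Recomputed tag = 21; claimed = 5a → mismatch.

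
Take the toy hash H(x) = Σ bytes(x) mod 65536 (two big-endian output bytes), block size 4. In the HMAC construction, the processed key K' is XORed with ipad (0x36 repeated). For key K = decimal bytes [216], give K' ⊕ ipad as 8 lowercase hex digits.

ee363636

Key decimal bytes [216] = d8 is 1 byte ≤ B = 4; zero-pad to 4 bytes: K' = d8 00 00 00.
XOR each byte with 0x36: d8⊕36=ee, 00⊕36=36, 00⊕36=36, 00⊕36=36.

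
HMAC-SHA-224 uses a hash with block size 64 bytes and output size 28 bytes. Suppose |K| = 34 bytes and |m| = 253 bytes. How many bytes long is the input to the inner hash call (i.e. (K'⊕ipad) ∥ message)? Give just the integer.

Key is 34 ≤ 64 bytes, zero-padded: |K'| = 64.
Inner input = (K'⊕ipad) ∥ m → 64 + 253 = 317 bytes.

317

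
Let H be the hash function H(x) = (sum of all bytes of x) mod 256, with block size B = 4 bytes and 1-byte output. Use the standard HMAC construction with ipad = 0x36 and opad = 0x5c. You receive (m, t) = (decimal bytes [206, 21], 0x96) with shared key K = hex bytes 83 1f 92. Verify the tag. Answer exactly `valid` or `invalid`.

Key hex bytes 83 1f 92 is 3 bytes ≤ B = 4; zero-pad to 4 bytes: K' = 83 1f 92 00.
K' ⊕ ipad = b5 29 a4 36; K' ⊕ opad = df 43 ce 5c.
Inner hash: sum = 181+41+164+54+206+21 = 667; mod 256 = 155 → 9b.
Outer hash (recomputed tag): sum = 223+67+206+92+155 = 743; mod 256 = 231 → e7.
Recomputed tag = e7; claimed = 96 → mismatch.

invalid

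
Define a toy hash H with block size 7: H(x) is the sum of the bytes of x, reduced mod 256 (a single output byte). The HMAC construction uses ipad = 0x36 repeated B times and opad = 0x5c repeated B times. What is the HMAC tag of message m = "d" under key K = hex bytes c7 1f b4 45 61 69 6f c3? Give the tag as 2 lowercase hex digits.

Key hex bytes c7 1f b4 45 61 69 6f c3 is 8 bytes > B = 7, so hash it first: H(key) = db, then zero-pad to 7 bytes: K' = db 00 00 00 00 00 00.
K' ⊕ ipad = ed 36 36 36 36 36 36.  K' ⊕ opad = 87 5c 5c 5c 5c 5c 5c.
Inner input = (K'⊕ipad) ∥ m = ed 36 36 36 36 36 36 ∥ 64.
Inner hash: sum = 237+54+54+54+54+54+54+100 = 661; mod 256 = 149 → 95.
Outer input = (K'⊕opad) ∥ inner = 87 5c 5c 5c 5c 5c 5c ∥ 95.
Outer hash (tag): sum = 135+92+92+92+92+92+92+149 = 836; mod 256 = 68 → 44.

44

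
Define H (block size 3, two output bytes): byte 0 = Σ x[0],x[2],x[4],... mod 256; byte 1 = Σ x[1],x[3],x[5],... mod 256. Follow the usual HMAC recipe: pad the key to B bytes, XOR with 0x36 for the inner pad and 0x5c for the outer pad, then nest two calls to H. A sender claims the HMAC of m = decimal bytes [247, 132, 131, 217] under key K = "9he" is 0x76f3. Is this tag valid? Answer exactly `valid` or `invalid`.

valid

Key "9he" = 39 68 65 is exactly B = 3 bytes: K' = 39 68 65.
K' ⊕ ipad = 0f 5e 53; K' ⊕ opad = 65 34 39.
Inner hash: even-index sum = 447 mod 256 = 191; odd-index sum = 472 mod 256 = 216 → bf d8.
Outer hash (recomputed tag): even-index sum = 374 mod 256 = 118; odd-index sum = 243 mod 256 = 243 → 76 f3.
Recomputed tag = 76f3; claimed = 76f3 → match.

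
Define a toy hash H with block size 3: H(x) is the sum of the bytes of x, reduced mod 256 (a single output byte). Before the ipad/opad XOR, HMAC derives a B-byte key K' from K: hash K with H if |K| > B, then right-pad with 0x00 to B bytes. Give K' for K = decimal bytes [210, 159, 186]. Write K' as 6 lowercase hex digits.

d29fba

Key decimal bytes [210, 159, 186] = d2 9f ba is exactly B = 3 bytes: K' = d2 9f ba.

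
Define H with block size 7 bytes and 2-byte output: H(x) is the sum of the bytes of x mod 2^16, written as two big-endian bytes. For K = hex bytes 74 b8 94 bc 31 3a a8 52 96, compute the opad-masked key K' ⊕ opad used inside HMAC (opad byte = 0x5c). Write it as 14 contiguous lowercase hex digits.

Key hex bytes 74 b8 94 bc 31 3a a8 52 96 is 9 bytes > B = 7, so hash it first: H(key) = 04 77, then zero-pad to 7 bytes: K' = 04 77 00 00 00 00 00.
XOR each byte with 0x5c: 04⊕5c=58, 77⊕5c=2b, 00⊕5c=5c, 00⊕5c=5c, 00⊕5c=5c, 00⊕5c=5c, 00⊕5c=5c.

582b5c5c5c5c5c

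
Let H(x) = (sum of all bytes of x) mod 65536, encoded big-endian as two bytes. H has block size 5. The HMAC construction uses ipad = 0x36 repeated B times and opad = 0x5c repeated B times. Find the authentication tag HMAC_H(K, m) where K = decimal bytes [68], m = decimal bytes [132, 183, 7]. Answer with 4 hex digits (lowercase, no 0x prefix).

Key decimal bytes [68] = 44 is 1 byte ≤ B = 5; zero-pad to 5 bytes: K' = 44 00 00 00 00.
K' ⊕ ipad = 72 36 36 36 36.  K' ⊕ opad = 18 5c 5c 5c 5c.
Inner input = (K'⊕ipad) ∥ m = 72 36 36 36 36 ∥ 84 b7 07.
Inner hash: sum = 114+54+54+54+54+132+183+7 = 652 → 02 8c.
Outer input = (K'⊕opad) ∥ inner = 18 5c 5c 5c 5c ∥ 02 8c.
Outer hash (tag): sum = 24+92+92+92+92+2+140 = 534 → 02 16.

0216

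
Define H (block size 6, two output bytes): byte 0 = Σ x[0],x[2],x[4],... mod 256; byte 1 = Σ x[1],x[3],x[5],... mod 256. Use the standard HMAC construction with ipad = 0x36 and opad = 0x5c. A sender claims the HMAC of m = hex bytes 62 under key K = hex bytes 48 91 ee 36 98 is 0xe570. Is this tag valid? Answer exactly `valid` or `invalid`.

invalid

Key hex bytes 48 91 ee 36 98 is 5 bytes ≤ B = 6; zero-pad to 6 bytes: K' = 48 91 ee 36 98 00.
K' ⊕ ipad = 7e a7 d8 00 ae 36; K' ⊕ opad = 14 cd b2 6a c4 5c.
Inner hash: even-index sum = 614 mod 256 = 102; odd-index sum = 221 mod 256 = 221 → 66 dd.
Outer hash (recomputed tag): even-index sum = 496 mod 256 = 240; odd-index sum = 624 mod 256 = 112 → f0 70.
Recomputed tag = f070; claimed = e570 → mismatch.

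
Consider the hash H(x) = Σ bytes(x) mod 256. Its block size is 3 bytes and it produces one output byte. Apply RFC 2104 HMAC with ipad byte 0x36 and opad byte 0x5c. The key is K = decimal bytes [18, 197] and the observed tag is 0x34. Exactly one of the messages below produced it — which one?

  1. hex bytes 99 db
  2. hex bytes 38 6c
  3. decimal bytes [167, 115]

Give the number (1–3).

Key decimal bytes [18, 197] = 12 c5 is 2 bytes ≤ B = 3; zero-pad to 3 bytes: K' = 12 c5 00.
K' ⊕ ipad = 24 f3 36; K' ⊕ opad = 4e 99 5c.
m1: inner = H(24 f3 36 99 db) = c1; tag = H(4e 99 5c c1) = 04
m2: inner = H(24 f3 36 38 6c) = f1; tag = H(4e 99 5c f1) = 34 ← matches
m3: inner = H(24 f3 36 a7 73) = 67; tag = H(4e 99 5c 67) = aa

2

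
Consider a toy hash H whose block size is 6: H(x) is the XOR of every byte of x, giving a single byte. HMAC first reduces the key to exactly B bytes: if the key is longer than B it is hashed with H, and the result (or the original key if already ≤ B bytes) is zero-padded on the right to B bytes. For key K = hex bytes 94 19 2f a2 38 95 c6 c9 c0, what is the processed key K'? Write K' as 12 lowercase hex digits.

620000000000

|K| = 9 > B = 6, so first hash the key.
H(K): XOR 94⊕19⊕2f⊕a2⊕38⊕95⊕c6⊕c9⊕c0 = 62.
Zero-pad H(K) = 62 to 6 bytes: K' = 62 00 00 00 00 00.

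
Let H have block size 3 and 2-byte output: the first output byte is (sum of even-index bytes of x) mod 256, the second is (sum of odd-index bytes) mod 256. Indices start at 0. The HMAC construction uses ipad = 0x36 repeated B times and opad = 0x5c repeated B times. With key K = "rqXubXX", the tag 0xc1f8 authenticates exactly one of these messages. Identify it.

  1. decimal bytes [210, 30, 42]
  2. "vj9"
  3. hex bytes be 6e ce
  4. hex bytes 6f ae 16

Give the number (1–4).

4

Key "rqXubXX" = 72 71 58 75 62 58 58 is 7 bytes > B = 3, so hash it first: H(key) = 84 3e, then zero-pad to 3 bytes: K' = 84 3e 00.
K' ⊕ ipad = b2 08 36; K' ⊕ opad = d8 62 5c.
m1: inner = H(b2 08 36 d2 1e 2a) = 06 04; tag = H(d8 62 5c 06 04) = 3868
m2: inner = H(b2 08 36 76 6a 39) = 52 b7; tag = H(d8 62 5c 52 b7) = ebb4
m3: inner = H(b2 08 36 be 6e ce) = 56 94; tag = H(d8 62 5c 56 94) = c8b8
m4: inner = H(b2 08 36 6f ae 16) = 96 8d; tag = H(d8 62 5c 96 8d) = c1f8 ← matches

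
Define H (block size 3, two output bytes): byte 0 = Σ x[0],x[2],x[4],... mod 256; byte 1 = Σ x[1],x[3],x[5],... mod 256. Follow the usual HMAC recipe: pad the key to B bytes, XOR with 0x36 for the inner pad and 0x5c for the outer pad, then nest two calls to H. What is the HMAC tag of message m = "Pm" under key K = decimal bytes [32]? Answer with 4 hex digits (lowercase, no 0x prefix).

5e15

Key decimal bytes [32] = 20 is 1 byte ≤ B = 3; zero-pad to 3 bytes: K' = 20 00 00.
K' ⊕ ipad = 16 36 36.  K' ⊕ opad = 7c 5c 5c.
Inner input = (K'⊕ipad) ∥ m = 16 36 36 ∥ 50 6d.
Inner hash: even-index sum = 185 mod 256 = 185; odd-index sum = 134 mod 256 = 134 → b9 86.
Outer input = (K'⊕opad) ∥ inner = 7c 5c 5c ∥ b9 86.
Outer hash (tag): even-index sum = 350 mod 256 = 94; odd-index sum = 277 mod 256 = 21 → 5e 15.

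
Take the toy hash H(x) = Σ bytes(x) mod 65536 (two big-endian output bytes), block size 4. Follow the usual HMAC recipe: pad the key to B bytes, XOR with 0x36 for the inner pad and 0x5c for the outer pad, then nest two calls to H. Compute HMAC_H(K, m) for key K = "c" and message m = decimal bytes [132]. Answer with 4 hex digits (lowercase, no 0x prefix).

01cf

Key "c" = 63 is 1 byte ≤ B = 4; zero-pad to 4 bytes: K' = 63 00 00 00.
K' ⊕ ipad = 55 36 36 36.  K' ⊕ opad = 3f 5c 5c 5c.
Inner input = (K'⊕ipad) ∥ m = 55 36 36 36 ∥ 84.
Inner hash: sum = 85+54+54+54+132 = 379 → 01 7b.
Outer input = (K'⊕opad) ∥ inner = 3f 5c 5c 5c ∥ 01 7b.
Outer hash (tag): sum = 63+92+92+92+1+123 = 463 → 01 cf.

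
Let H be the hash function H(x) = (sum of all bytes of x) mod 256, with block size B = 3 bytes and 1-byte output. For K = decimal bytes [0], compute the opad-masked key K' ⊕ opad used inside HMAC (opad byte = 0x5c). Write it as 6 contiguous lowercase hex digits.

Key decimal bytes [0] = 00 is 1 byte ≤ B = 3; zero-pad to 3 bytes: K' = 00 00 00.
XOR each byte with 0x5c: 00⊕5c=5c, 00⊕5c=5c, 00⊕5c=5c.

5c5c5c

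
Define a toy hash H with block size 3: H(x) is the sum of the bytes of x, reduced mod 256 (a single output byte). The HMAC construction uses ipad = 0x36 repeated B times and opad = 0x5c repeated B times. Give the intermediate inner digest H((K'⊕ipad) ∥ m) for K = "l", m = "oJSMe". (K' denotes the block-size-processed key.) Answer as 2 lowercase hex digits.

Key "l" = 6c is 1 byte ≤ B = 3; zero-pad to 3 bytes: K' = 6c 00 00.
K' ⊕ ipad = 5a 36 36.
Inner input = 5a 36 36 ∥ 6f 4a 53 4d 65.
Inner hash: sum = 90+54+54+111+74+83+77+101 = 644; mod 256 = 132 → 84.

84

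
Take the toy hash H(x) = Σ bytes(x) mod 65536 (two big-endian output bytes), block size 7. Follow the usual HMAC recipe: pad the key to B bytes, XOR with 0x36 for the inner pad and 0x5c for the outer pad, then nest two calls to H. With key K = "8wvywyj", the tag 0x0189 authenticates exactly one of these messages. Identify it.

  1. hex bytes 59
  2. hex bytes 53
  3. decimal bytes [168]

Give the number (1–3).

1

Key "8wvywyj" = 38 77 76 79 77 79 6a is exactly B = 7 bytes: K' = 38 77 76 79 77 79 6a.
K' ⊕ ipad = 0e 41 40 4f 41 4f 5c; K' ⊕ opad = 64 2b 2a 25 2b 25 36.
m1: inner = H(0e 41 40 4f 41 4f 5c 59) = 02 23; tag = H(64 2b 2a 25 2b 25 36 02 23) = 0189 ← matches
m2: inner = H(0e 41 40 4f 41 4f 5c 53) = 02 1d; tag = H(64 2b 2a 25 2b 25 36 02 1d) = 0183
m3: inner = H(0e 41 40 4f 41 4f 5c a8) = 02 72; tag = H(64 2b 2a 25 2b 25 36 02 72) = 01d8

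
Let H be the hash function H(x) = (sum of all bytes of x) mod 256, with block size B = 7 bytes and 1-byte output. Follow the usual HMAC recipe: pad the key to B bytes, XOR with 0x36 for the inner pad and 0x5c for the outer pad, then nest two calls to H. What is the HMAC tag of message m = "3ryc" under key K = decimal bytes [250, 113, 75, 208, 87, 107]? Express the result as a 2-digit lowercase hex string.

Key decimal bytes [250, 113, 75, 208, 87, 107] = fa 71 4b d0 57 6b is 6 bytes ≤ B = 7; zero-pad to 7 bytes: K' = fa 71 4b d0 57 6b 00.
K' ⊕ ipad = cc 47 7d e6 61 5d 36.  K' ⊕ opad = a6 2d 17 8c 0b 37 5c.
Inner input = (K'⊕ipad) ∥ m = cc 47 7d e6 61 5d 36 ∥ 33 72 79 63.
Inner hash: sum = 204+71+125+230+97+93+54+51+114+121+99 = 1259; mod 256 = 235 → eb.
Outer input = (K'⊕opad) ∥ inner = a6 2d 17 8c 0b 37 5c ∥ eb.
Outer hash (tag): sum = 166+45+23+140+11+55+92+235 = 767; mod 256 = 255 → ff.

ff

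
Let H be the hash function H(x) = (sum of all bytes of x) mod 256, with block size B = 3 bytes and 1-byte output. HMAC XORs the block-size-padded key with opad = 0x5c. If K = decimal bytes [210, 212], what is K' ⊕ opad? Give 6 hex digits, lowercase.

Key decimal bytes [210, 212] = d2 d4 is 2 bytes ≤ B = 3; zero-pad to 3 bytes: K' = d2 d4 00.
XOR each byte with 0x5c: d2⊕5c=8e, d4⊕5c=88, 00⊕5c=5c.

8e885c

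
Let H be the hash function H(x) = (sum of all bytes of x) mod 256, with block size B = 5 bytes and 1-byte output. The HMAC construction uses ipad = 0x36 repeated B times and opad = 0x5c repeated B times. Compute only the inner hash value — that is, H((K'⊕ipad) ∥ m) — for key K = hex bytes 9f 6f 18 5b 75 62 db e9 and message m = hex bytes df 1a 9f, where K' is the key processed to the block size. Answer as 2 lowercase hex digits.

Key hex bytes 9f 6f 18 5b 75 62 db e9 is 8 bytes > B = 5, so hash it first: H(key) = 1c, then zero-pad to 5 bytes: K' = 1c 00 00 00 00.
K' ⊕ ipad = 2a 36 36 36 36.
Inner input = 2a 36 36 36 36 ∥ df 1a 9f.
Inner hash: sum = 42+54+54+54+54+223+26+159 = 666; mod 256 = 154 → 9a.

9a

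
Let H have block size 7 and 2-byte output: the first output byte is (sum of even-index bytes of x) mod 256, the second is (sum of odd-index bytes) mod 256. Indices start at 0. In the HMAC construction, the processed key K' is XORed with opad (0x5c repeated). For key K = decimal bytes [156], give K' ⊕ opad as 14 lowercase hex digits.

c05c5c5c5c5c5c

Key decimal bytes [156] = 9c is 1 byte ≤ B = 7; zero-pad to 7 bytes: K' = 9c 00 00 00 00 00 00.
XOR each byte with 0x5c: 9c⊕5c=c0, 00⊕5c=5c, 00⊕5c=5c, 00⊕5c=5c, 00⊕5c=5c, 00⊕5c=5c, 00⊕5c=5c.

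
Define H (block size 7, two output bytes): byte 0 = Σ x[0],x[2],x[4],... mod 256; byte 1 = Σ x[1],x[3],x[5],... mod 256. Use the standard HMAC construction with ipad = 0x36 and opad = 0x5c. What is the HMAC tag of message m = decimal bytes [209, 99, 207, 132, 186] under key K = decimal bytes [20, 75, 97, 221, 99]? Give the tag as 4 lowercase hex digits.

18df

Key decimal bytes [20, 75, 97, 221, 99] = 14 4b 61 dd 63 is 5 bytes ≤ B = 7; zero-pad to 7 bytes: K' = 14 4b 61 dd 63 00 00.
K' ⊕ ipad = 22 7d 57 eb 55 36 36.  K' ⊕ opad = 48 17 3d 81 3f 5c 5c.
Inner input = (K'⊕ipad) ∥ m = 22 7d 57 eb 55 36 36 ∥ d1 63 cf 84 ba.
Inner hash: even-index sum = 491 mod 256 = 235; odd-index sum = 1016 mod 256 = 248 → eb f8.
Outer input = (K'⊕opad) ∥ inner = 48 17 3d 81 3f 5c 5c ∥ eb f8.
Outer hash (tag): even-index sum = 536 mod 256 = 24; odd-index sum = 479 mod 256 = 223 → 18 df.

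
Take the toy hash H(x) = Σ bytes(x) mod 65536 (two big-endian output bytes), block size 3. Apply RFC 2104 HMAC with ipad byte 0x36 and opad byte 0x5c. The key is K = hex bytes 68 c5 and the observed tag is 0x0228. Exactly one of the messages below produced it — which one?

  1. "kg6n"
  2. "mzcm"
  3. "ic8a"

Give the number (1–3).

Key hex bytes 68 c5 is 2 bytes ≤ B = 3; zero-pad to 3 bytes: K' = 68 c5 00.
K' ⊕ ipad = 5e f3 36; K' ⊕ opad = 34 99 5c.
m1: inner = H(5e f3 36 6b 67 36 6e) = 02 fd; tag = H(34 99 5c 02 fd) = 0228 ← matches
m2: inner = H(5e f3 36 6d 7a 63 6d) = 03 3e; tag = H(34 99 5c 03 3e) = 016a
m3: inner = H(5e f3 36 69 63 38 61) = 02 ec; tag = H(34 99 5c 02 ec) = 0217

1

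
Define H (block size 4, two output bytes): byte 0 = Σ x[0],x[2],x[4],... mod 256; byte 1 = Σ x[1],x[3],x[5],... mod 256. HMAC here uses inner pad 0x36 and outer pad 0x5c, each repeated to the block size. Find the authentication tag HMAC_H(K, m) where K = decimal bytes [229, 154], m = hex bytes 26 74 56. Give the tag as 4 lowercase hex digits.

Key decimal bytes [229, 154] = e5 9a is 2 bytes ≤ B = 4; zero-pad to 4 bytes: K' = e5 9a 00 00.
K' ⊕ ipad = d3 ac 36 36.  K' ⊕ opad = b9 c6 5c 5c.
Inner input = (K'⊕ipad) ∥ m = d3 ac 36 36 ∥ 26 74 56.
Inner hash: even-index sum = 389 mod 256 = 133; odd-index sum = 342 mod 256 = 86 → 85 56.
Outer input = (K'⊕opad) ∥ inner = b9 c6 5c 5c ∥ 85 56.
Outer hash (tag): even-index sum = 410 mod 256 = 154; odd-index sum = 376 mod 256 = 120 → 9a 78.

9a78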